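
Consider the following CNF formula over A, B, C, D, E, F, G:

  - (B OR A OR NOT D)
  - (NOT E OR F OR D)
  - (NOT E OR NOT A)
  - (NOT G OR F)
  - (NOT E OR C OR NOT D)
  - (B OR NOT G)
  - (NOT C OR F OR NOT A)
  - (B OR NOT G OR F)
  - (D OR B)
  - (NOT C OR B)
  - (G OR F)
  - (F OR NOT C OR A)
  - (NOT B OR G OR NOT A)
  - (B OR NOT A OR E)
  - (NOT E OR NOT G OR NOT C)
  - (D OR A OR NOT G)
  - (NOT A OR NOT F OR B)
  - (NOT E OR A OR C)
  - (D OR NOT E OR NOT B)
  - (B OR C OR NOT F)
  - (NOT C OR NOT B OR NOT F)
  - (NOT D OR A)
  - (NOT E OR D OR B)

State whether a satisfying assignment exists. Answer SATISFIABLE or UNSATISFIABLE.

SATISFIABLE

Try A = True.
  then E is forced to False.
  then B is forced to True.
  then G is forced to True.
  then F is forced to True.
  then C is forced to False.
D is now unconstrained; take D = False.
So A=T, B=T, C=F, D=F, E=F, F=T, G=T is a satisfying assignment.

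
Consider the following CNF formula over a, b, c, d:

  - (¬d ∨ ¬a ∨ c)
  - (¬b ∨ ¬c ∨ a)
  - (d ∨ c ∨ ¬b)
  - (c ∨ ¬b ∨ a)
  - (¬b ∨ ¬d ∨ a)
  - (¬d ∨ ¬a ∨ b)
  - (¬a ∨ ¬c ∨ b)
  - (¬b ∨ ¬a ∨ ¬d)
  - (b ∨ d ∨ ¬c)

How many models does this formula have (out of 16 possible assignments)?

5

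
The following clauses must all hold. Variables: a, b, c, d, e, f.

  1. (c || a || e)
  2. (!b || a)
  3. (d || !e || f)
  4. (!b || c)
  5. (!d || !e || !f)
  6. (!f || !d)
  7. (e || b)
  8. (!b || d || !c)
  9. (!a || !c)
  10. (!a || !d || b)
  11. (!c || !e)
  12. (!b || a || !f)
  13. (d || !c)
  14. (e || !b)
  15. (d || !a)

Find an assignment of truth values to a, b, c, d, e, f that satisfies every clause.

Try a = False.
  then b is forced to False.
  then e is forced to True.
  then c is forced to False.
Try d = True.
  then f is forced to False.
Every clause has at least one true literal under this assignment.

a=False, b=False, c=False, d=True, e=True, f=False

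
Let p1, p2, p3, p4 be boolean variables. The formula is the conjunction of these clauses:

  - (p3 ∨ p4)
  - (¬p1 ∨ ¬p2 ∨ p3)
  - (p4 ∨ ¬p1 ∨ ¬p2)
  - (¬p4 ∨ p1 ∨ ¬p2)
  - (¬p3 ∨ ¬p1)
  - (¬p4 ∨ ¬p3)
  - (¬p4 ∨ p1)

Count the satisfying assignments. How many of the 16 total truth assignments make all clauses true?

3

The models are:
  p1=F p2=F p3=T p4=F
  p1=F p2=T p3=T p4=F
  p1=T p2=F p3=F p4=T
Count: 3.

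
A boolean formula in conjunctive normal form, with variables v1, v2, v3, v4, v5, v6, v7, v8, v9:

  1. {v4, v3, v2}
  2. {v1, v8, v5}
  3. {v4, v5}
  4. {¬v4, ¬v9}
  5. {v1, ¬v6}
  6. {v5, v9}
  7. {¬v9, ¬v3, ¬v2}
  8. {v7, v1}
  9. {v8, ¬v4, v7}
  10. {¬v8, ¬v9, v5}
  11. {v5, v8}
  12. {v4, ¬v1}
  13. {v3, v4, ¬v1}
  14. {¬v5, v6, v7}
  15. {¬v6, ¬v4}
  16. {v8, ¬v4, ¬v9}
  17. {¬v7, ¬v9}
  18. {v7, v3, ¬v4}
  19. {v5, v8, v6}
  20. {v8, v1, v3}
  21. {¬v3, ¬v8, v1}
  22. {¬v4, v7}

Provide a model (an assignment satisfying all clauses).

v1 = T, v2 = T, v3 = F, v4 = T, v5 = T, v6 = F, v7 = T, v8 = T, v9 = F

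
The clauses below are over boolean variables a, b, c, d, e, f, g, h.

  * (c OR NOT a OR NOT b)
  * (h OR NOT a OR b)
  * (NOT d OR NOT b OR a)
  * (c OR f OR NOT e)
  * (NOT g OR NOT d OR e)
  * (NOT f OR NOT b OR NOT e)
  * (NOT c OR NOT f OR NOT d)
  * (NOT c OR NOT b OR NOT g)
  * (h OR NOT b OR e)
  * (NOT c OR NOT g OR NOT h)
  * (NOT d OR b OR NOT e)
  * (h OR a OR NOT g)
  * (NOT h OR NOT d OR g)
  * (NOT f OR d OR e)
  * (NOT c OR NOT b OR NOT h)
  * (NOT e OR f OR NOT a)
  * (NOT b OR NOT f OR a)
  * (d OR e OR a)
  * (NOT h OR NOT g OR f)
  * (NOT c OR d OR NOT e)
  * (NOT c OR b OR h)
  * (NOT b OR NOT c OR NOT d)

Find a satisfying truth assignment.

Try a = True.
For the remaining variables, b = False, c = False, d = False, e = True, f = True, g = True, h = True works.
Check each clause:
  1. (NOT b OR NOT a OR c) — NOT b is true.
  2. (h OR b OR NOT a) — h is true.
  3. (NOT b OR NOT d OR a) — a is true.
  4. (c OR NOT e OR f) — f is true.
  5. (e OR NOT d OR NOT g) — NOT d is true.
  6. (NOT b OR NOT f OR NOT e) — NOT b is true.
  7. (NOT d OR NOT c OR NOT f) — NOT d is true.
  8. (NOT g OR NOT b OR NOT c) — NOT c is true.
  9. (e OR h OR NOT b) — h is true.
  10. (NOT c OR NOT h OR NOT g) — NOT c is true.
  11. (b OR NOT d OR NOT e) — NOT d is true.
  12. (NOT g OR h OR a) — h is true.
  13. (NOT h OR g OR NOT d) — NOT d is true.
  14. (NOT f OR d OR e) — e is true.
  15. (NOT c OR NOT h OR NOT b) — NOT c is true.
  16. (NOT a OR f OR NOT e) — f is true.
  17. (NOT f OR a OR NOT b) — a is true.
  18. (e OR a OR d) — a is true.
  19. (NOT h OR NOT g OR f) — f is true.
  20. (d OR NOT c OR NOT e) — NOT c is true.
  21. (b OR h OR NOT c) — h is true.
  22. (NOT b OR NOT c OR NOT d) — NOT d is true.

a=True, b=False, c=False, d=False, e=True, f=True, g=True, h=True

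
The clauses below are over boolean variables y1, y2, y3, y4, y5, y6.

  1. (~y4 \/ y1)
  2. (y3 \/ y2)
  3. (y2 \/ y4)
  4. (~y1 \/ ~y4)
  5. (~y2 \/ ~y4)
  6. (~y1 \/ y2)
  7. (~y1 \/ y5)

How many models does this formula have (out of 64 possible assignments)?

Case analysis on y1 and y2:
  y1=T, y2=T: remaining (y3,y4,y5,y6) ∈ {(F,F,T,F); (F,F,T,T); (T,F,T,F); (T,F,T,T)} — 4.
  y1=T, y2=F: a clause becomes empty — 0.
  y1=F, y2=T: forces y4=F; y3, y5, y6 free → 2^3 = 8.
  y1=F, y2=F: a clause becomes empty — 0.
Total: 4 + 0 + 8 + 0 = 12.

12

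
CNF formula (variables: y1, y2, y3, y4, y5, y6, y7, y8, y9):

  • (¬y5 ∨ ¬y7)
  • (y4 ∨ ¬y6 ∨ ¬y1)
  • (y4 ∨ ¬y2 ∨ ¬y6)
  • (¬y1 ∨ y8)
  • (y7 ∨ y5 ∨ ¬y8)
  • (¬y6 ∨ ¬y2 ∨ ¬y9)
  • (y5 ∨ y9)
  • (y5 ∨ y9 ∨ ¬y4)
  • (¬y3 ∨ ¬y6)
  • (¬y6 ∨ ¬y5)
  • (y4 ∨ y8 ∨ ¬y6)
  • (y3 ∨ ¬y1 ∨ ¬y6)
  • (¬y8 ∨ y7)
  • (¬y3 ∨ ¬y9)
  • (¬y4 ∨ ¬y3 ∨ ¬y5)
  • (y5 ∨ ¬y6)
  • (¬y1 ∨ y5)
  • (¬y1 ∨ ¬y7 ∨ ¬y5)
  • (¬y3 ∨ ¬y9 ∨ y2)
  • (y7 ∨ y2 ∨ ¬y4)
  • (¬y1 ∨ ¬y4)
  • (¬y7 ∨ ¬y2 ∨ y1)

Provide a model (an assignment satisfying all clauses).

y1 = 0, y2 = 1, y3 = 0, y4 = 1, y5 = 1, y6 = 0, y7 = 0, y8 = 0, y9 = 0

Check each clause:
  1. (¬y7 ∨ ¬y5) — ¬y7 is true.
  2. (y4 ∨ ¬y1 ∨ ¬y6) — ¬y6 is true.
  3. (¬y2 ∨ y4 ∨ ¬y6) — ¬y6 is true.
  4. (y8 ∨ ¬y1) — ¬y1 is true.
  5. (y7 ∨ y5 ∨ ¬y8) — ¬y8 is true.
  6. (¬y6 ∨ ¬y9 ∨ ¬y2) — ¬y6 is true.
  7. (y5 ∨ y9) — y5 is true.
  8. (y5 ∨ y9 ∨ ¬y4) — y5 is true.
  9. (¬y3 ∨ ¬y6) — ¬y6 is true.
  10. (¬y6 ∨ ¬y5) — ¬y6 is true.
  11. (y4 ∨ ¬y6 ∨ y8) — ¬y6 is true.
  12. (y3 ∨ ¬y1 ∨ ¬y6) — ¬y6 is true.
  13. (¬y8 ∨ y7) — ¬y8 is true.
  14. (¬y9 ∨ ¬y3) — ¬y3 is true.
  15. (¬y5 ∨ ¬y3 ∨ ¬y4) — ¬y3 is true.
  16. (¬y6 ∨ y5) — ¬y6 is true.
  17. (¬y1 ∨ y5) — y5 is true.
  18. (¬y5 ∨ ¬y1 ∨ ¬y7) — ¬y7 is true.
  19. (¬y3 ∨ y2 ∨ ¬y9) — y2 is true.
  20. (y2 ∨ ¬y4 ∨ y7) — y2 is true.
  21. (¬y1 ∨ ¬y4) — ¬y1 is true.
  22. (¬y7 ∨ ¬y2 ∨ y1) — ¬y7 is true.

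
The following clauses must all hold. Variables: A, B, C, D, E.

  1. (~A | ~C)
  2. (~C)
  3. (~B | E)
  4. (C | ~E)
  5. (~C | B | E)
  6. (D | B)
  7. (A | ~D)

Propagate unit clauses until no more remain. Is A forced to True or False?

True

(~C) is a unit clause: C = False.
(~E | C): since C = False, the clause reduces to (~E). E = False.
From (E | ~B) and E = False: B = False.
(D | B) with B = False leaves only D, so D = True.
In (A | ~D), ~D is now false; A must hold, so A = True.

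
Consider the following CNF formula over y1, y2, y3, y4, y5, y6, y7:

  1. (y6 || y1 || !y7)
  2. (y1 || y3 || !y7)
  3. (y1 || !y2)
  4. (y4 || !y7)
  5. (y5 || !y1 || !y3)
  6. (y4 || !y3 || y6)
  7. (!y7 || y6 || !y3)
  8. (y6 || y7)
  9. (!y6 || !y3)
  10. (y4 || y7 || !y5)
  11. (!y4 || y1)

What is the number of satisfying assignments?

Split on y7, then y1.
  y7=1, y1=1: forces y3=0; y4=1; y2, y5, y6 free → 2^3 = 8.
  y7=1, y1=0: a clause becomes empty — 0.
  y7=0, y1=1: y2 free; 3 ways for (y3,y4,y5,y6) × 2^1 = 6.
  y7=0, y1=0: remaining (y2,y3,y4,y5,y6) ∈ {(0,0,0,0,1)} — 1.
Total: 8 + 0 + 6 + 1 = 15.

15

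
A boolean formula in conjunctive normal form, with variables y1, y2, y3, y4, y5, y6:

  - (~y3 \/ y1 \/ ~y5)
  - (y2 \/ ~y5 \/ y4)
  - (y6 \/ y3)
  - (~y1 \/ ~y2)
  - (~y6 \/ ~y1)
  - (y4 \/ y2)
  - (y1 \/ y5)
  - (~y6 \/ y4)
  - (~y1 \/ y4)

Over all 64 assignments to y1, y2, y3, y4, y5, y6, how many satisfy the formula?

Satisfying assignments:
  y1=F y2=F y3=F y4=T y5=T y6=T
  y1=F y2=T y3=F y4=T y5=T y6=T
  y1=T y2=F y3=T y4=T y5=F y6=F
  y1=T y2=F y3=T y4=T y5=T y6=F
Count: 4.

4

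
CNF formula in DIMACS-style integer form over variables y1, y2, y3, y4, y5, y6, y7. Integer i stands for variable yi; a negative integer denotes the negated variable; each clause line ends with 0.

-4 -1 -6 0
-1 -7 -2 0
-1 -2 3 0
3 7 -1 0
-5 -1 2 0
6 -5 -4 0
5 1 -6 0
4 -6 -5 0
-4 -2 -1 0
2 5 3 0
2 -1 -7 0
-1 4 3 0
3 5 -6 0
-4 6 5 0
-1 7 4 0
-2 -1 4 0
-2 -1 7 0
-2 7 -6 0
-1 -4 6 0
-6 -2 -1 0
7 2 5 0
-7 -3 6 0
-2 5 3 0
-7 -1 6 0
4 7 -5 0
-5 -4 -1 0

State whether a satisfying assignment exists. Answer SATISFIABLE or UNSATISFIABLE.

SATISFIABLE

Try y1 = False.
For the remaining variables, y2 = False, y3 = False, y4 = True, y5 = True, y6 = True, y7 = True works.
So y1 = F, y2 = F, y3 = F, y4 = T, y5 = T, y6 = T, y7 = T is a satisfying assignment.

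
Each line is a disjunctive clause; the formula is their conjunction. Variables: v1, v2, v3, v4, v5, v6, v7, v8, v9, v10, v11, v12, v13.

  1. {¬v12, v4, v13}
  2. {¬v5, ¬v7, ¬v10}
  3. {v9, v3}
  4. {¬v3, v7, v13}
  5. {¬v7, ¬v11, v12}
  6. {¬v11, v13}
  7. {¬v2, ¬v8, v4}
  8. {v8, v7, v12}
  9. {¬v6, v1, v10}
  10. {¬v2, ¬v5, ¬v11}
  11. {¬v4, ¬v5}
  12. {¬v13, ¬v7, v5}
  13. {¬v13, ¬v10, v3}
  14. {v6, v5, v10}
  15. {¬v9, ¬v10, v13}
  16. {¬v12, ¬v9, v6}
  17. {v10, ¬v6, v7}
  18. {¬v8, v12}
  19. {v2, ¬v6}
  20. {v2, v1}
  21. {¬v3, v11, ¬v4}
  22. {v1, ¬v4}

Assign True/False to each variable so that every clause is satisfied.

v1=True, v2=False, v3=True, v4=False, v5=False, v6=False, v7=False, v8=True, v9=False, v10=True, v11=False, v12=True, v13=True

v1 occurs only positively in the remaining clauses — set v1 = True.
Try v2 = False.
  then v6 is forced to False.
Try v3 = True.
For the remaining variables, v4 = False, v5 = False, v7 = False, v8 = True, v9 = False, v10 = True, v11 = False, v12 = True, v13 = True works.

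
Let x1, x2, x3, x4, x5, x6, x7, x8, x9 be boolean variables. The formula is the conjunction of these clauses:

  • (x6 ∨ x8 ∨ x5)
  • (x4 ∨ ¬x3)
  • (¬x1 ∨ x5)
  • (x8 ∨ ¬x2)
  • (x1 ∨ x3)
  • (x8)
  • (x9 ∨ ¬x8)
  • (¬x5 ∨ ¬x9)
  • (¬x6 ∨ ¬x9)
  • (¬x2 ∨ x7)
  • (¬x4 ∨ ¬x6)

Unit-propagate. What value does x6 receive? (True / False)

False

Unit clause (x8) sets x8 = True.
(¬x8 ∨ x9) with x8 = True leaves only x9, so x9 = True.
(¬x9 ∨ ¬x5): since x9 = True, the clause reduces to (¬x5). x5 = False.
From (x5 ∨ ¬x1) and x5 = False: x1 = False.
From (x3 ∨ x1) and x1 = False: x3 = True.
In (¬x3 ∨ x4), ¬x3 is now false; x4 must hold, so x4 = True.
(¬x6 ∨ ¬x9) with x9 = True leaves only ¬x6, so x6 = False.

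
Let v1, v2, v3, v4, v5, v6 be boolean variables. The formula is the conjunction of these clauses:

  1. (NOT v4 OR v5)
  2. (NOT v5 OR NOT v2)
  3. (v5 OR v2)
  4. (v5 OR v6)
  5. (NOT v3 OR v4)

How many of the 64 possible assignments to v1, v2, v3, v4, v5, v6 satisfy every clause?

Split on v5, then v2.
  v5=1, v2=1: a clause becomes empty — 0.
  v5=1, v2=0: v1, v6 free; 3 ways for (v3,v4) × 2^2 = 12.
  v5=0, v2=1: remaining (v1,v3,v4,v6) ∈ {(0,0,0,1); (1,0,0,1)} — 2.
  v5=0, v2=0: a clause becomes empty — 0.
Total: 0 + 12 + 2 + 0 = 14.

14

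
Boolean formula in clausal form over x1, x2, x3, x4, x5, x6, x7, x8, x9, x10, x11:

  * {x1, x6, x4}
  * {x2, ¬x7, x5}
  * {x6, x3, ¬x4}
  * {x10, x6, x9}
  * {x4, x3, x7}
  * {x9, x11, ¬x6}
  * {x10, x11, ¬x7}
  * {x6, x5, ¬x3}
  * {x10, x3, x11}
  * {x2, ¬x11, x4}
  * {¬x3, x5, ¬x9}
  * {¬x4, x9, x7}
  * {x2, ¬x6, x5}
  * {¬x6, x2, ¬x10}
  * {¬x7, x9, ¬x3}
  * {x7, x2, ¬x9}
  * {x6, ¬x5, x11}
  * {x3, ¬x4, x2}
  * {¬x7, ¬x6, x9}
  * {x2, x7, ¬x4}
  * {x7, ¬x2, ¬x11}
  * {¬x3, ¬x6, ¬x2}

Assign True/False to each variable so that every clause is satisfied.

x1=True, x2=True, x3=False, x4=True, x5=False, x6=True, x7=True, x8=True, x9=True, x10=True, x11=True

Check each clause:
  1. {x1, x6, x4} — x1 is true.
  2. {x2, ¬x7, x5} — x2 is true.
  3. {¬x4, x3, x6} — x6 is true.
  4. {x6, x10, x9} — x9 is true.
  5. {x7, x4, x3} — x4 is true.
  6. {¬x6, x11, x9} — x9 is true.
  7. {¬x7, x11, x10} — x10 is true.
  8. {x5, ¬x3, x6} — ¬x3 is true.
  9. {x3, x10, x11} — x11 is true.
  10. {¬x11, x2, x4} — x2 is true.
  11. {¬x9, ¬x3, x5} — ¬x3 is true.
  12. {x9, ¬x4, x7} — x9 is true.
  13. {¬x6, x5, x2} — x2 is true.
  14. {x2, ¬x10, ¬x6} — x2 is true.
  15. {¬x7, x9, ¬x3} — x9 is true.
  16. {x2, x7, ¬x9} — x2 is true.
  17. {¬x5, x6, x11} — x11 is true.
  18. {x2, ¬x4, x3} — x2 is true.
  19. {¬x6, ¬x7, x9} — x9 is true.
  20. {¬x4, x2, x7} — x2 is true.
  21. {¬x2, ¬x11, x7} — x7 is true.
  22. {¬x2, ¬x6, ¬x3} — ¬x3 is true.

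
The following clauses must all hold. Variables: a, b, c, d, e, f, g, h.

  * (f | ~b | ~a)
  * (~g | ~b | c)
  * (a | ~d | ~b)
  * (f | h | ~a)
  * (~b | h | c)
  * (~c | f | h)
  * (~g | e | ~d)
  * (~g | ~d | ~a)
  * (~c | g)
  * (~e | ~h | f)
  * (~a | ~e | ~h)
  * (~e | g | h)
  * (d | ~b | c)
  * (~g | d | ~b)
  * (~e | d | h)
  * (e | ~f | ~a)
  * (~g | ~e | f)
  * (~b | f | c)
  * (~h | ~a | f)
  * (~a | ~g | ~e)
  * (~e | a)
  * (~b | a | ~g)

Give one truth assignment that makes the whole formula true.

Pure literal: b appears only negated; assign b = False.
Try a = False.
  then e is forced to False.
Branch on c: take c = False.
For the remaining variables, d = False, f = True, g = False, h = False works.
Check each clause:
  1. (~b | ~a | f) — ~b is true.
  2. (~g | c | ~b) — ~g is true.
  3. (a | ~d | ~b) — ~d is true.
  4. (~a | f | h) — ~a is true.
  5. (~b | c | h) — ~b is true.
  6. (~c | h | f) — ~c is true.
  7. (~g | ~d | e) — ~g is true.
  8. (~a | ~g | ~d) — ~g is true.
  9. (~c | g) — ~c is true.
  10. (~e | f | ~h) — ~h is true.
  11. (~h | ~a | ~e) — ~h is true.
  12. (~e | g | h) — ~e is true.
  13. (~b | d | c) — ~b is true.
  14. (d | ~g | ~b) — ~g is true.
  15. (h | ~e | d) — ~e is true.
  16. (e | ~a | ~f) — ~a is true.
  17. (~g | ~e | f) — ~g is true.
  18. (~b | f | c) — f is true.
  19. (~a | ~h | f) — ~h is true.
  20. (~g | ~a | ~e) — ~g is true.
  21. (a | ~e) — ~e is true.
  22. (~g | a | ~b) — ~g is true.

a = False, b = False, c = False, d = False, e = False, f = True, g = False, h = False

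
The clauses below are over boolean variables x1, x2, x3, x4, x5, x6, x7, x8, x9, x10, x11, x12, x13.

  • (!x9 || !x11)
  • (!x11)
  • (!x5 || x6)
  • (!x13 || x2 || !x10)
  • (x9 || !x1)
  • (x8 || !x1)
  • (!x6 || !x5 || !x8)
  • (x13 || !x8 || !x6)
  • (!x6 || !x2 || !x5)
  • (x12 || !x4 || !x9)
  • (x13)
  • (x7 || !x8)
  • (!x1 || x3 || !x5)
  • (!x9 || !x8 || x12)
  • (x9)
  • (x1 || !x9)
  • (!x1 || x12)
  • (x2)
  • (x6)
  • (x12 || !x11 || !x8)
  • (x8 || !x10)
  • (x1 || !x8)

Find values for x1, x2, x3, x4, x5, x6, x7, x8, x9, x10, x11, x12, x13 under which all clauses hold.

Unit propagation: (!x11) forces x11 = False.
The clause (x13) is unit: x13 must be True.
(x9) is a unit clause, so x9 = True.
The clause (x1) is unit: x1 must be True.
(x8) is a unit clause, so x8 = True.
Unit propagation: (x7) forces x7 = True.
(x12) is a unit clause, so x12 = True.
(x2) is a unit clause, so x2 = True.
(x6) is a unit clause, so x6 = True.
(!x5) is a unit clause, so x5 = False.
x3, x4, x10 are now unconstrained; take x3 = False, x4 = False, x10 = True.
Every clause has at least one true literal under this assignment.
Check each clause:
  1. (!x11 || !x9) — !x11 is true.
  2. (!x11) — !x11 is true.
  3. (x6 || !x5) — !x5 is true.
  4. (x2 || !x13 || !x10) — x2 is true.
  5. (x9 || !x1) — x9 is true.
  6. (!x1 || x8) — x8 is true.
  7. (!x6 || !x8 || !x5) — !x5 is true.
  8. (!x6 || !x8 || x13) — x13 is true.
  9. (!x2 || !x6 || !x5) — !x5 is true.
  10. (x12 || !x9 || !x4) — x12 is true.
  11. (x13) — x13 is true.
  12. (!x8 || x7) — x7 is true.
  13. (x3 || !x1 || !x5) — !x5 is true.
  14. (!x8 || x12 || !x9) — x12 is true.
  15. (x9) — x9 is true.
  16. (!x9 || x1) — x1 is true.
  17. (x12 || !x1) — x12 is true.
  18. (x2) — x2 is true.
  19. (x6) — x6 is true.
  20. (!x11 || x12 || !x8) — x12 is true.
  21. (!x10 || x8) — x8 is true.
  22. (x1 || !x8) — x1 is true.

x1=True, x2=True, x3=False, x4=False, x5=False, x6=True, x7=True, x8=True, x9=True, x10=True, x11=False, x12=True, x13=True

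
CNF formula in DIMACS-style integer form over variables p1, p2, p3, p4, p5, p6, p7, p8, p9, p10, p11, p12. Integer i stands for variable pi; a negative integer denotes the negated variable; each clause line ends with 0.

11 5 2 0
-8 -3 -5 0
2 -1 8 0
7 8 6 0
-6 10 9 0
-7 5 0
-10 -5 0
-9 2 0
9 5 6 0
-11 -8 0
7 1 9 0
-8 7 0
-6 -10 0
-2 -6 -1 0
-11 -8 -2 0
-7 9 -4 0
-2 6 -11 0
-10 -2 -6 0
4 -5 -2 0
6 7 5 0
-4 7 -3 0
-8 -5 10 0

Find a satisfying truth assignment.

p1=0  p2=1  p3=1  p4=1  p5=1  p6=0  p7=1  p8=0  p9=1  p10=0  p11=0  p12=1

Check each clause:
  1. (p2 || p11 || p5) — p2 is true.
  2. (!p3 || !p8 || !p5) — !p8 is true.
  3. (p8 || p2 || !p1) — p2 is true.
  4. (p7 || p6 || p8) — p7 is true.
  5. (p10 || p9 || !p6) — p9 is true.
  6. (p5 || !p7) — p5 is true.
  7. (!p5 || !p10) — !p10 is true.
  8. (p2 || !p9) — p2 is true.
  9. (p9 || p6 || p5) — p9 is true.
  10. (!p11 || !p8) — !p8 is true.
  11. (p9 || p1 || p7) — p9 is true.
  12. (p7 || !p8) — !p8 is true.
  13. (!p10 || !p6) — !p6 is true.
  14. (!p6 || !p2 || !p1) — !p6 is true.
  15. (!p2 || !p11 || !p8) — !p8 is true.
  16. (p9 || !p7 || !p4) — p9 is true.
  17. (!p2 || !p11 || p6) — !p11 is true.
  18. (!p10 || !p2 || !p6) — !p6 is true.
  19. (p4 || !p2 || !p5) — p4 is true.
  20. (p5 || p6 || p7) — p5 is true.
  21. (!p3 || !p4 || p7) — p7 is true.
  22. (!p5 || !p8 || p10) — !p8 is true.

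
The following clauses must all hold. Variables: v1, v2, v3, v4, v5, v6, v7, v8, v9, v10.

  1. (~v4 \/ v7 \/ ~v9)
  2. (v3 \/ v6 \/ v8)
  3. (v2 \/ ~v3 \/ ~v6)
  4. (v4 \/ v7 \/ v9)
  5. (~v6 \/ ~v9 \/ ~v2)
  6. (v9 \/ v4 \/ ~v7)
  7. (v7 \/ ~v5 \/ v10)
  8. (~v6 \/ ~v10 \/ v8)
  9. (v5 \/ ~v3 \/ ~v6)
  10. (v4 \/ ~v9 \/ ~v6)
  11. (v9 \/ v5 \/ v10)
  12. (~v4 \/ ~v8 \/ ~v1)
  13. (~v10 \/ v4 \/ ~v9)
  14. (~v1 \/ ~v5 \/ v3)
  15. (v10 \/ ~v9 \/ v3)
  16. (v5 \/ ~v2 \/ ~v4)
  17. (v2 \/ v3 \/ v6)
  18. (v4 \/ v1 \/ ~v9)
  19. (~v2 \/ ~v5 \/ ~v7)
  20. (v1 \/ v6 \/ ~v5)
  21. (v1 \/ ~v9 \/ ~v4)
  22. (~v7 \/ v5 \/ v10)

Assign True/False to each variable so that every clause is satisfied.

v1=0  v2=0  v3=1  v4=1  v5=0  v6=0  v7=0  v8=0  v9=0  v10=1

Set v1 = False and propagate.
Try v2 = False.
For the remaining variables, v3 = True, v4 = True, v5 = False, v6 = False, v7 = False, v8 = False, v9 = False, v10 = True works.
Every clause has at least one true literal under this assignment.
Check each clause:
  1. (~v4 \/ ~v9 \/ v7) — ~v9 is true.
  2. (v6 \/ v3 \/ v8) — v3 is true.
  3. (~v6 \/ v2 \/ ~v3) — ~v6 is true.
  4. (v9 \/ v7 \/ v4) — v4 is true.
  5. (~v6 \/ ~v9 \/ ~v2) — ~v6 is true.
  6. (v9 \/ ~v7 \/ v4) — ~v7 is true.
  7. (v7 \/ v10 \/ ~v5) — v10 is true.
  8. (~v6 \/ v8 \/ ~v10) — ~v6 is true.
  9. (~v6 \/ v5 \/ ~v3) — ~v6 is true.
  10. (~v6 \/ v4 \/ ~v9) — ~v6 is true.
  11. (v9 \/ v10 \/ v5) — v10 is true.
  12. (~v4 \/ ~v1 \/ ~v8) — ~v8 is true.
  13. (v4 \/ ~v10 \/ ~v9) — v4 is true.
  14. (v3 \/ ~v5 \/ ~v1) — v3 is true.
  15. (v10 \/ v3 \/ ~v9) — v10 is true.
  16. (~v4 \/ v5 \/ ~v2) — ~v2 is true.
  17. (v6 \/ v3 \/ v2) — v3 is true.
  18. (v1 \/ ~v9 \/ v4) — v4 is true.
  19. (~v2 \/ ~v5 \/ ~v7) — ~v7 is true.
  20. (v6 \/ v1 \/ ~v5) — ~v5 is true.
  21. (v1 \/ ~v9 \/ ~v4) — ~v9 is true.
  22. (v5 \/ v10 \/ ~v7) — ~v7 is true.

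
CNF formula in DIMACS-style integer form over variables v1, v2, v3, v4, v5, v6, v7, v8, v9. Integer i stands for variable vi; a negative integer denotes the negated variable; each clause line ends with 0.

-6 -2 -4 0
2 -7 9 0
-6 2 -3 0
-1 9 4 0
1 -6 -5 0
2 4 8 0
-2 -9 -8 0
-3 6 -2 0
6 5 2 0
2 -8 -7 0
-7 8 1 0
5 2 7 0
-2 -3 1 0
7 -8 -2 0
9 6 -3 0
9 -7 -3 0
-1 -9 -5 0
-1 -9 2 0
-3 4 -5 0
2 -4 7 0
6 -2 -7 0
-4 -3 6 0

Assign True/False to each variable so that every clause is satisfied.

Pure literal: v3 appears only negated; assign v3 = False.
Try v1 = False.
Branch on v2: take v2 = True.
The remaining clauses are satisfied by v4 = False, v5 = False, v6 = True, v7 = True, v8 = True, v9 = False.

v1=F, v2=T, v3=F, v4=F, v5=F, v6=T, v7=T, v8=T, v9=F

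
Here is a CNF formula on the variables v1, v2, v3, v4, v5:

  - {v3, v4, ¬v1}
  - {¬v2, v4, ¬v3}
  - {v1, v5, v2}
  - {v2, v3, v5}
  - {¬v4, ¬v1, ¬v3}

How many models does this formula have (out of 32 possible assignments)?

15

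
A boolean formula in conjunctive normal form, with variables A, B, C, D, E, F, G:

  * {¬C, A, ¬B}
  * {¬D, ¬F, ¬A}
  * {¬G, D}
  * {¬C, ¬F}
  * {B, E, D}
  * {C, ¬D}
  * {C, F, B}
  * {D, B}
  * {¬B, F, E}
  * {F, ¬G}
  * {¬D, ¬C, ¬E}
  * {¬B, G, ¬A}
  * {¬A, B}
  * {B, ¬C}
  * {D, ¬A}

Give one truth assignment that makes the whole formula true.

A = 0  B = 1  C = 0  D = 0  E = 1  F = 1  G = 0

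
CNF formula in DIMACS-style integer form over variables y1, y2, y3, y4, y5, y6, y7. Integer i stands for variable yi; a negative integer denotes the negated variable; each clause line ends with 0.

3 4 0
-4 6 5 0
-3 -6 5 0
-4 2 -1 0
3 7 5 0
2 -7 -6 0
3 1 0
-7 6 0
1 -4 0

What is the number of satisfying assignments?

Split on y3, then y4.
  y3=1, y4=1: remaining (y1,y2,y5,y6,y7) ∈ {(1,1,1,0,0); (1,1,1,1,0); (1,1,1,1,1)} — 3.
  y3=1, y4=0: y1 free; 7 ways for (y2,y5,y6,y7) × 2^1 = 14.
  y3=0, y4=1: remaining (y1,y2,y5,y6,y7) ∈ {(1,1,0,1,1); (1,1,1,0,0); (1,1,1,1,0); (1,1,1,1,1)} — 4.
  y3=0, y4=0: a clause becomes empty — 0.
Total: 3 + 14 + 4 + 0 = 21.

21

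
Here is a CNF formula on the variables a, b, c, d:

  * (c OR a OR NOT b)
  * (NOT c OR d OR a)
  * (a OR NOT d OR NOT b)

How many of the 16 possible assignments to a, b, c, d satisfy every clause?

11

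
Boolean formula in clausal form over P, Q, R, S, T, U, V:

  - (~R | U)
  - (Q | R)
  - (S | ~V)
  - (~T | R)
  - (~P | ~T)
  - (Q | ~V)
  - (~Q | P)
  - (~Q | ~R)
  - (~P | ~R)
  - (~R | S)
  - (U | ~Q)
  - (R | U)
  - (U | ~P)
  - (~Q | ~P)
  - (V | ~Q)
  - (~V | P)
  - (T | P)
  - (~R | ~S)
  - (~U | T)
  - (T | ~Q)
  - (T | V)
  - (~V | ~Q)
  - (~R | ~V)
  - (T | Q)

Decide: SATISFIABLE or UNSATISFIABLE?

UNSATISFIABLE

Q = True:
  propagation gives P=True; an empty clause results — contradiction.
Q = False:
  propagation gives R=True, U=True, V=False, P=False; an empty clause results — contradiction.
Every branch closes, so no satisfying assignment exists.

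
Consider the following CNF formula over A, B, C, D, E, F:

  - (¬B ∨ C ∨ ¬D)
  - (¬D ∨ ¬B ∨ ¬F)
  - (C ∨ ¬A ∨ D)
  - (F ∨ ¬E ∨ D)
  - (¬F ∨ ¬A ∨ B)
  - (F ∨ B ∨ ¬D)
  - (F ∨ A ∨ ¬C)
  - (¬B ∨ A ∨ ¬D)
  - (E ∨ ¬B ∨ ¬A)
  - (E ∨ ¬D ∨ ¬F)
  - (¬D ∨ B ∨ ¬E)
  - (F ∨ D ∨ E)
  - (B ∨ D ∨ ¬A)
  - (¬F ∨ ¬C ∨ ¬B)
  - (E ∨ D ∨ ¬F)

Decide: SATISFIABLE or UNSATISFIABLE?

SATISFIABLE

Try A = False.
Set B = True and propagate.
  then D is forced to False.
The remaining clauses are satisfied by C = False, E = True, F = True.
Every clause has at least one true literal under this assignment.
So A = False, B = True, C = False, D = False, E = True, F = True is a satisfying assignment.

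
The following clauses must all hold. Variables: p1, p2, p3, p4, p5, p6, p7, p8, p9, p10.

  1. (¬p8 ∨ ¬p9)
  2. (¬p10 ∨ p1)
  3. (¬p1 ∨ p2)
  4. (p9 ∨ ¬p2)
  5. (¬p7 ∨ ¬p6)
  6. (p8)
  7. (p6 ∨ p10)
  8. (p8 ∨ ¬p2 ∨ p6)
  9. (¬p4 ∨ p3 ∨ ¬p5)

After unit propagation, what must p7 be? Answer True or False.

(p8) stands alone — p8 = True.
In (¬p8 ∨ ¬p9), ¬p8 is now false; ¬p9 must hold, so p9 = False.
In (p9 ∨ ¬p2), p9 is now false; ¬p2 must hold, so p2 = False.
From (¬p1 ∨ p2) and p2 = False: p1 = False.
In (¬p10 ∨ p1), p1 is now false; ¬p10 must hold, so p10 = False.
In (p6 ∨ p10), p10 is now false; p6 must hold, so p6 = True.
In (¬p6 ∨ ¬p7), ¬p6 is now false; ¬p7 must hold, so p7 = False.

False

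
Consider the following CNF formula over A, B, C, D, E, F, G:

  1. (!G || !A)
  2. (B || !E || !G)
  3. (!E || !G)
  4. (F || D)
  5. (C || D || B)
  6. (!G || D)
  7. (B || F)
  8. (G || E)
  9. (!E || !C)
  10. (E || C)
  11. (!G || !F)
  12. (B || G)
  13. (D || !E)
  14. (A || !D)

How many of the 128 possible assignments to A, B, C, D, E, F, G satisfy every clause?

The models are:
  A=1 B=1 C=0 D=1 E=1 F=0 G=0
  A=1 B=1 C=0 D=1 E=1 F=1 G=0
Count: 2.

2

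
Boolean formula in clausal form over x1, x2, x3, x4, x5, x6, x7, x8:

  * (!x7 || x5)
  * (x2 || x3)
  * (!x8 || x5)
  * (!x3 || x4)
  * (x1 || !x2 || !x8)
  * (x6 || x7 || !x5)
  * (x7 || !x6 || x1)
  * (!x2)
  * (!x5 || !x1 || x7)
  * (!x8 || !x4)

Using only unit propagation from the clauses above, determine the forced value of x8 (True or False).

(!x2) stands alone — x2 = False.
In (x2 || x3), x2 is now false; x3 must hold, so x3 = True.
(x4 || !x3) with x3 = True leaves only x4, so x4 = True.
(!x8 || !x4) with x4 = True leaves only !x8, so x8 = False.

False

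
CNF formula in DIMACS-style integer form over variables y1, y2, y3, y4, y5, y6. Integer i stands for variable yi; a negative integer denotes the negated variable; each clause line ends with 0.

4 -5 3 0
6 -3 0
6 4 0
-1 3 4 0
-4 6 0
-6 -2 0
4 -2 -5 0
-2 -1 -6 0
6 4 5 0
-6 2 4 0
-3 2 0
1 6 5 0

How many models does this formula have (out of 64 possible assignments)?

Satisfying assignments:
  y1=0 y2=0 y3=0 y4=1 y5=0 y6=1
  y1=0 y2=0 y3=0 y4=1 y5=1 y6=1
  y1=1 y2=0 y3=0 y4=1 y5=0 y6=1
  y1=1 y2=0 y3=0 y4=1 y5=1 y6=1
Count: 4.

4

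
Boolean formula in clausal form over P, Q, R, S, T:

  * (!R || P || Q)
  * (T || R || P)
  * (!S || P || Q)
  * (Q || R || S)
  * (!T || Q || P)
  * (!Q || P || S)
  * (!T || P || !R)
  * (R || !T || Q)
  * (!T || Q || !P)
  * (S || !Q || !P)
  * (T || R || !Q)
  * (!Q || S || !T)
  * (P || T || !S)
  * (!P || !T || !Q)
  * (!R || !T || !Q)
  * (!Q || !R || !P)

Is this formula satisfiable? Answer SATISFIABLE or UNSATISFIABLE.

SATISFIABLE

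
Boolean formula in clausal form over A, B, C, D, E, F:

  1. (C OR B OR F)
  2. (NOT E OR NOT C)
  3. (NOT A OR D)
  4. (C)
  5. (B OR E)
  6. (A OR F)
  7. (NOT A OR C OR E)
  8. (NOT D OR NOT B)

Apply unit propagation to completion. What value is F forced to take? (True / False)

True

(C) is a unit clause: C = True.
From (NOT E OR NOT C) and C = True: E = False.
In (E OR B), E is now false; B must hold, so B = True.
In (NOT B OR NOT D), NOT B is now false; NOT D must hold, so D = False.
(NOT A OR D): since D = False, the clause reduces to (NOT A). A = False.
In (A OR F), A is now false; F must hold, so F = True.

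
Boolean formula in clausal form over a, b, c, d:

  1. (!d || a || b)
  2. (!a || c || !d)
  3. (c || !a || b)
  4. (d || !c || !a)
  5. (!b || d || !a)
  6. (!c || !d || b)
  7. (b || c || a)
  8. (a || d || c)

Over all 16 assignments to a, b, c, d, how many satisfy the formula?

Satisfying assignments:
  a=F b=F c=T d=F
  a=F b=T c=F d=T
  a=F b=T c=T d=F
  a=F b=T c=T d=T
  a=T b=T c=T d=T
That's 5 in total.

5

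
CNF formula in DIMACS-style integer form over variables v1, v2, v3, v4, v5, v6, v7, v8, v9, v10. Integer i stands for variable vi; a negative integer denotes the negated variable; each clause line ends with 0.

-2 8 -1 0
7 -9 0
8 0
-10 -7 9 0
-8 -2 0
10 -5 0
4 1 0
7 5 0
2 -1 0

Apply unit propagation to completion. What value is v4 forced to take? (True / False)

True

(v8) stands alone — v8 = True.
(!v8 || !v2): since v8 = True, the clause reduces to (!v2). v2 = False.
In (!v1 || v2), v2 is now false; !v1 must hold, so v1 = False.
(v4 || v1) with v1 = False leaves only v4, so v4 = True.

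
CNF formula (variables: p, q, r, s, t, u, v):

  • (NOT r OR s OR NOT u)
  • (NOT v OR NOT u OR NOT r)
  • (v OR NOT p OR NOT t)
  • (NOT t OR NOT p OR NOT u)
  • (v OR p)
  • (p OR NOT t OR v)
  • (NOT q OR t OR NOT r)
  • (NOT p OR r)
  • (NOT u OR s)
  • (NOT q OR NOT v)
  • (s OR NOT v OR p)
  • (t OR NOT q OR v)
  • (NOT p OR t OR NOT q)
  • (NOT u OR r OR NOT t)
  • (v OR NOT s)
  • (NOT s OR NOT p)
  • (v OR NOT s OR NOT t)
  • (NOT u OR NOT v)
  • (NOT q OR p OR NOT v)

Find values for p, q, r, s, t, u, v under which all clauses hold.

p=False, q=False, r=True, s=True, t=True, u=False, v=True

q occurs only negated in the remaining clauses — set q = False.
Pure literal: u appears only negated; assign u = False.
Try p = False.
  then v is forced to True.
  then s is forced to True.
r, t are now unconstrained; take r = True, t = True.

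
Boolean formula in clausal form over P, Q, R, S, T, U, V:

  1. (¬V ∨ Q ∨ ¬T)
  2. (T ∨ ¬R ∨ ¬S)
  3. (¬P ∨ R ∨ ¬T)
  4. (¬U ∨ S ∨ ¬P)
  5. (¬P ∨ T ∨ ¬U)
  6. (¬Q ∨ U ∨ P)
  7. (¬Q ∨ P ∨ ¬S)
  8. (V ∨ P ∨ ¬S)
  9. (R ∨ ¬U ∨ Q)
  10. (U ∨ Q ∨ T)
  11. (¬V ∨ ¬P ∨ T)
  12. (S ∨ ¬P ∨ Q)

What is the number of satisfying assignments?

24

Split on P, then Q.
  P=1, Q=1: 9 of the 32 assignments to (R,S,T,U,V) work.
  P=1, Q=0: remaining (R,S,T,U,V) ∈ {(1,1,1,0,0); (1,1,1,1,0)} — 2.
  P=0, Q=1: forces S=0; U=1; R, T, V free → 2^3 = 8.
  P=0, Q=0: 5 of the 32 assignments to (R,S,T,U,V) work.
Total: 9 + 2 + 8 + 5 = 24.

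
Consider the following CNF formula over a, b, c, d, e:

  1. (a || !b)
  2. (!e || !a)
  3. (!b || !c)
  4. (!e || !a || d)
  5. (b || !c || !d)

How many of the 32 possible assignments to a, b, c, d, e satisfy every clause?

Split on a, then b.
  a=1, b=1: remaining (c,d,e) ∈ {(0,0,0); (0,1,0)} — 2.
  a=1, b=0: remaining (c,d,e) ∈ {(0,0,0); (0,1,0); (1,0,0)} — 3.
  a=0, b=1: a clause becomes empty — 0.
  a=0, b=0: e free; 3 ways for (c,d) × 2^1 = 6.
Total: 2 + 3 + 0 + 6 = 11.

11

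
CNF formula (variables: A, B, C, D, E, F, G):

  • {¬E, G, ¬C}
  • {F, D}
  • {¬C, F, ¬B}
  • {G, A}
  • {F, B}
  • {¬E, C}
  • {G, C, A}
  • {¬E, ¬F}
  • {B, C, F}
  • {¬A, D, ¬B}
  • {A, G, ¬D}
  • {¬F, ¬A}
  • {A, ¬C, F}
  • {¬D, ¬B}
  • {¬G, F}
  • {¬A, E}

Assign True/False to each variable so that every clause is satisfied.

A=False, B=True, C=False, D=False, E=False, F=True, G=True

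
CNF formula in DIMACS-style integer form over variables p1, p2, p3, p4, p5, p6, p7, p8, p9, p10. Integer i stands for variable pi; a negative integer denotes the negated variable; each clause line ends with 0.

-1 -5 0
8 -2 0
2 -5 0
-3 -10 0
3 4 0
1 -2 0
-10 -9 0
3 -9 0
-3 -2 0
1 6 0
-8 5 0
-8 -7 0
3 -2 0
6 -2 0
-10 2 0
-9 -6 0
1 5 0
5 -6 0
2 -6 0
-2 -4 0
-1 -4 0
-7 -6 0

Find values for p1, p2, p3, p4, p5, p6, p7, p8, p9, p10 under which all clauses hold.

p1 = 1, p2 = 0, p3 = 1, p4 = 0, p5 = 0, p6 = 0, p7 = 1, p8 = 0, p9 = 1, p10 = 0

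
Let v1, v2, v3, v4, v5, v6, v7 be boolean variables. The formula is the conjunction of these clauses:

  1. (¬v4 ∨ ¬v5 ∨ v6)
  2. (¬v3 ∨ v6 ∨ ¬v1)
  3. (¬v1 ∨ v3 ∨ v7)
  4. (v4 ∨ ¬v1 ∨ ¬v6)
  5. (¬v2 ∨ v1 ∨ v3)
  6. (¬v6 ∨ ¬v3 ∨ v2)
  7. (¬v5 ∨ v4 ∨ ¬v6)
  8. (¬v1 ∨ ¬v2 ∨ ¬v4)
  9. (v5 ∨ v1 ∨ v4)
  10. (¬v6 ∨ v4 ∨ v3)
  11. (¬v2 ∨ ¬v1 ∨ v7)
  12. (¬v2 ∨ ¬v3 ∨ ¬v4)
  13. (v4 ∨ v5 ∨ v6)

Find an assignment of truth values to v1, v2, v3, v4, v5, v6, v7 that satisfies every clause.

v1=0, v2=0, v3=0, v4=1, v5=1, v6=1, v7=0

Try v1 = False.
Set v2 = False and propagate.
For the remaining variables, v3 = False, v4 = True, v5 = True, v6 = True, v7 = False works.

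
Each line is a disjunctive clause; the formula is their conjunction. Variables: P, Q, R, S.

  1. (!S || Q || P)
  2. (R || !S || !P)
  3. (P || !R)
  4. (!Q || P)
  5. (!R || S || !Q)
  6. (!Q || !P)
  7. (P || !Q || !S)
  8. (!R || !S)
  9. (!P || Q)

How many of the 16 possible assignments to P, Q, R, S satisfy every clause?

The models are:
  P=F Q=F R=F S=F
Count: 1.

1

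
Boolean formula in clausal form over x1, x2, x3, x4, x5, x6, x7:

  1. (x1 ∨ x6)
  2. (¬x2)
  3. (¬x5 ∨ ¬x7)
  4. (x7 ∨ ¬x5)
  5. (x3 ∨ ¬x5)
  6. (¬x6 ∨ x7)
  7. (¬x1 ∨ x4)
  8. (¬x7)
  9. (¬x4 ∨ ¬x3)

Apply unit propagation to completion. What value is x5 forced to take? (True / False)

Unit clause (¬x2) sets x2 = False.
Unit clause (¬x7) sets x7 = False.
From (¬x5 ∨ x7) and x7 = False: x5 = False.

False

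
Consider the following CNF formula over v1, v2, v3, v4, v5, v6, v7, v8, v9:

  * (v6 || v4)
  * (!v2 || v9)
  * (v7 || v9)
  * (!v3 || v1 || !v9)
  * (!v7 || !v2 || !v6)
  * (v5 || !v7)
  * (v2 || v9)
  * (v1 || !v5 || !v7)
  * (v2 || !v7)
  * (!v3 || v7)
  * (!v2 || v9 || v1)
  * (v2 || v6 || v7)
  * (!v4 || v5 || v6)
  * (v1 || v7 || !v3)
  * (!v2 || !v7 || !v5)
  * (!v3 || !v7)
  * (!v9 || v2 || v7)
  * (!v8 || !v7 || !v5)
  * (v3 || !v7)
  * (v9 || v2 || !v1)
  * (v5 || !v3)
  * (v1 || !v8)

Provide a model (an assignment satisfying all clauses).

v1=1, v2=1, v3=0, v4=1, v5=1, v6=1, v7=0, v8=1, v9=1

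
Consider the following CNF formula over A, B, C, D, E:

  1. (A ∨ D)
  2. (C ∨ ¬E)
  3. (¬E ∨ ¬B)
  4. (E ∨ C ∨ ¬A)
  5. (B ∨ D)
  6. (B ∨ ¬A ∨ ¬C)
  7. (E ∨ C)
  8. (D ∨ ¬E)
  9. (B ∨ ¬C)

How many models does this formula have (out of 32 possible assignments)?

The models are:
  A=F B=T C=T D=T E=F
  A=T B=T C=T D=F E=F
  A=T B=T C=T D=T E=F
Count: 3.

3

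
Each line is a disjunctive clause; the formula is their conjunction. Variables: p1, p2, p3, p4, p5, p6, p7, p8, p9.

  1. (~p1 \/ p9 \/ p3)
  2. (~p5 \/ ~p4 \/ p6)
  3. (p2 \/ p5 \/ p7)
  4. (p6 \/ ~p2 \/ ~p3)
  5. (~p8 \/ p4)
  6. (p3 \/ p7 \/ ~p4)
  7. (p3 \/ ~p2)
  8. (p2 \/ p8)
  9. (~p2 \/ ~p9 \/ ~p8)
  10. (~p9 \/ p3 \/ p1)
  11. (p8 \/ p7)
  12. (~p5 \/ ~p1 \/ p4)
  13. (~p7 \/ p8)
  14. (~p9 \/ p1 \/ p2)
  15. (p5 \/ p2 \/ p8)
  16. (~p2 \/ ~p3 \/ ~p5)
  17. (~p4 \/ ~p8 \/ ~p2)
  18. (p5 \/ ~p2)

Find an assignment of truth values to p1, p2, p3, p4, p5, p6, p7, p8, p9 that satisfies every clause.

p1 = False, p2 = False, p3 = True, p4 = True, p5 = False, p6 = True, p7 = True, p8 = True, p9 = False

p6 occurs only positively in the remaining clauses — set p6 = True.
Try p1 = False.
Try p2 = False.
  then p8 is forced to True.
  then p4 is forced to True.
  then p9 is forced to False.
The remaining clauses are satisfied by p3 = True, p5 = False, p7 = True.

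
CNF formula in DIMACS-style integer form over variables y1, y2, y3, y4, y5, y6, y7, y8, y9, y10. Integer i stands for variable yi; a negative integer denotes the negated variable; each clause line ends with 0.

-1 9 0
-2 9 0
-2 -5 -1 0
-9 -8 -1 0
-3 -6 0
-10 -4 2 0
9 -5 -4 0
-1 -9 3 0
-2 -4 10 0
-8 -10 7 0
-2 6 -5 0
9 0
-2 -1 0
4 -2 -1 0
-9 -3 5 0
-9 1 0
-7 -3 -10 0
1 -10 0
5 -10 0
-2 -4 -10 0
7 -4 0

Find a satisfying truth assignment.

y1 = True, y2 = False, y3 = True, y4 = True, y5 = True, y6 = False, y7 = True, y8 = False, y9 = True, y10 = False

(y9) is a unit clause, so y9 = True.
Unit propagation: (y1) forces y1 = True.
(!y8) is a unit clause, so y8 = False.
(y3) is a unit clause, so y3 = True.
(!y6) is a unit clause, so y6 = False.
The clause (!y2) is unit: y2 must be False.
The clause (y5) is unit: y5 must be True.
y10 occurs only negated in the remaining clauses — set y10 = False.
Set y4 = True and propagate.
  then y7 is forced to True.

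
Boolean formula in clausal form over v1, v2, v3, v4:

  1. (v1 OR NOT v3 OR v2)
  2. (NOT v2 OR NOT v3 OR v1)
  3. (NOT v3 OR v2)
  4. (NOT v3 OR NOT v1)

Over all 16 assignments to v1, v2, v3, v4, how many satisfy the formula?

Split on v3, then v1.
  v3=1, v1=1: a clause becomes empty — 0.
  v3=1, v1=0: a clause becomes empty — 0.
  v3=0, v1=1: remaining (v2,v4) ∈ {(0,0); (0,1); (1,0); (1,1)} — 4.
  v3=0, v1=0: remaining (v2,v4) ∈ {(0,0); (0,1); (1,0); (1,1)} — 4.
Total: 0 + 0 + 4 + 4 = 8.

8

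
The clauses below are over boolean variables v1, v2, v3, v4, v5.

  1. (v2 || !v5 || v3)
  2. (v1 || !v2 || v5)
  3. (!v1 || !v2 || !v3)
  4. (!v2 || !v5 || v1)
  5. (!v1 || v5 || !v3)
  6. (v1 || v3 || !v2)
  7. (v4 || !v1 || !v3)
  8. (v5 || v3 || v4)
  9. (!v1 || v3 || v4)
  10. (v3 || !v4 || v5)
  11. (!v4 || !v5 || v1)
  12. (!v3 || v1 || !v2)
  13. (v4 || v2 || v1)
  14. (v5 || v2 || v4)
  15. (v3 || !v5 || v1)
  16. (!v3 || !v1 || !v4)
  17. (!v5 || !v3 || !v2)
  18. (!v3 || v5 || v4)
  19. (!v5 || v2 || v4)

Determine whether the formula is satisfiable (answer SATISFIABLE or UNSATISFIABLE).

SATISFIABLE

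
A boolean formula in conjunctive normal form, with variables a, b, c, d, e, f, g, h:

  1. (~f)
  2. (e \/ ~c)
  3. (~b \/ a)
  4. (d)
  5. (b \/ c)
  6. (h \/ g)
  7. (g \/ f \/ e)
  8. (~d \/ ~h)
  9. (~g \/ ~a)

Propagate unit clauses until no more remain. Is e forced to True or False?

(~f) stands alone — f = False.
Unit clause (d) sets d = True.
In (~h \/ ~d), ~d is now false; ~h must hold, so h = False.
From (h \/ g) and h = False: g = True.
(~g \/ ~a): since g = True, the clause reduces to (~a). a = False.
(~b \/ a): since a = False, the clause reduces to (~b). b = False.
(c \/ b): since b = False, the clause reduces to (c). c = True.
(e \/ ~c) with c = True leaves only e, so e = True.

True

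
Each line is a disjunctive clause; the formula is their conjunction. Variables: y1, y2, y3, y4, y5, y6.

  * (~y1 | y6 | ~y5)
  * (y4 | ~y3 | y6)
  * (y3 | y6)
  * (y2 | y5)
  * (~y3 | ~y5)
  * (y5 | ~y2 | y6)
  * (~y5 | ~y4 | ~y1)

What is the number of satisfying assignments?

14

Case analysis on y5 and y6:
  y5=1, y6=1: y2 free; 3 ways for (y1,y3,y4) × 2^1 = 6.
  y5=1, y6=0: a clause becomes empty — 0.
  y5=0, y6=1: forces y2=1; y1, y3, y4 free → 2^3 = 8.
  y5=0, y6=0: a clause becomes empty — 0.
Total: 6 + 0 + 8 + 0 = 14.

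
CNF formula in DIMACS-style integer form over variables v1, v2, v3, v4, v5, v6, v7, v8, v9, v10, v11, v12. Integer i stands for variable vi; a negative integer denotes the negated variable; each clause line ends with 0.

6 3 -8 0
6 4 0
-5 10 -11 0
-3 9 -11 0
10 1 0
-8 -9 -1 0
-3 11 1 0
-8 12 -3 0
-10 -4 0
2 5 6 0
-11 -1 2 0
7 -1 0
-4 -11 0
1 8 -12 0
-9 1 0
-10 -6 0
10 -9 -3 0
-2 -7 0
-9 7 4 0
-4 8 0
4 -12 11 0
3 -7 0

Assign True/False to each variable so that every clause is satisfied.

Branch on v1: take v1 = True.
  then v7 is forced to True.
  then v2 is forced to False.
  then v11 is forced to False.
  then v3 is forced to True.
Set v4 = True and propagate.
  then v10 is forced to False.
  then v9 is forced to False.
  then v8 is forced to True.
  then v12 is forced to True.
The remaining clauses are satisfied by v5 = False, v6 = True.

v1=True  v2=False  v3=True  v4=True  v5=False  v6=True  v7=True  v8=True  v9=False  v10=False  v11=False  v12=True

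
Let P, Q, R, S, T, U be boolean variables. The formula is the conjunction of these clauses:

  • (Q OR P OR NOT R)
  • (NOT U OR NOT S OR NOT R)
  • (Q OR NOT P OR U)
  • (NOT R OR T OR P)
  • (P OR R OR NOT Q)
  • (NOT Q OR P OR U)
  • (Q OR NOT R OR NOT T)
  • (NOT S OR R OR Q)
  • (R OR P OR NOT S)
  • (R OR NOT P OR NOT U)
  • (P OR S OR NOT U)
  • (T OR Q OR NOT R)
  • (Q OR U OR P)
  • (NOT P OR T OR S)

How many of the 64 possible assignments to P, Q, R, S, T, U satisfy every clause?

7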